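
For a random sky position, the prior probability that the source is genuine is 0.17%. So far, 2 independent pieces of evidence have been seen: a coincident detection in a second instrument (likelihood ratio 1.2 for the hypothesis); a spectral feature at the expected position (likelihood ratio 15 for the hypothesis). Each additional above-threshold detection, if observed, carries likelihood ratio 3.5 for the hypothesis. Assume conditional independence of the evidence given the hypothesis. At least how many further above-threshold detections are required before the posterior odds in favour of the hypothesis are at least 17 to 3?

5

Prior odds = 0.0017/0.9983 = 17/9983.
Combined Bayes factor of the evidence already in hand = 1.2 × 15 = 18.
Odds after that evidence = (17/9983) × 18 = 306/9983.
Target odds = 17/3.
Need 3.5ⁿ ≥ 17/3 ÷ (306/9983) = 9983/54.
3.5⁴ = 150.0625 falls short of 9983/54 but 3.5⁵ = 525.21875 reaches it, so n = 5.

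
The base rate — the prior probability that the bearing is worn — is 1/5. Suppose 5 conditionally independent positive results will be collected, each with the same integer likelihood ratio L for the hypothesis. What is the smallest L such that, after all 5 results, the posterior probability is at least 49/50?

3

Prior odds = 0.2/0.8 = 0.25.
Target odds = 0.98/0.02 = 49.
Need L⁵ ≥ 49 ÷ 0.25 = 196.
2⁵ = 32 < 196 ≤ 243 = 3⁵, so L = 3.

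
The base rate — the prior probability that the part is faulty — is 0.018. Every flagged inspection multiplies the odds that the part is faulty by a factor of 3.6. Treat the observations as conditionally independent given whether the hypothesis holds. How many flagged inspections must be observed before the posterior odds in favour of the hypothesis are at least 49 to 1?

7

Prior odds = 0.018/0.982 = 9/491.
Likelihood ratio per flagged inspection = 3.6.
Target odds = 49.
Need (9/491) × 3.6ⁿ ≥ 49, i.e. 3.6ⁿ ≥ 24059/9.
3.6⁶ = 34012224/15625 falls short of 24059/9 but 3.6⁷ = 612220032/78125 reaches it, so n = 7.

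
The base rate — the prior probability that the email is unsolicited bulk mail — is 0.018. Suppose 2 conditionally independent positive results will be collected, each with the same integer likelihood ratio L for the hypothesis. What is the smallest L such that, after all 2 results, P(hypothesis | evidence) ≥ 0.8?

15

Prior odds = 0.018/0.982 = 9/491.
Target odds = 0.8/0.2 = 4.
Need L² ≥ 4 ÷ (9/491) = 1964/9.
14² = 196 < 1964/9 ≤ 225 = 15², so L = 15.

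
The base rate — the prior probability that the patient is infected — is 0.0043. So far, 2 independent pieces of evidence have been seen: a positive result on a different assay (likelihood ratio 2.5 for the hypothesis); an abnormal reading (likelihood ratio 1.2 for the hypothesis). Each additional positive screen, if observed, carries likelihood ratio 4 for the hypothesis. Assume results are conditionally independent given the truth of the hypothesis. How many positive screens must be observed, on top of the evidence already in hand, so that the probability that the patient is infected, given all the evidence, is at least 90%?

Prior odds = 0.0043/0.9957 = 43/9957.
Combined Bayes factor of the evidence already in hand = 2.5 × 1.2 = 3.
Odds after that evidence = (43/9957) × 3 = 43/3319.
Target odds = 0.9/0.1 = 9.
Need 4ⁿ ≥ 9 ÷ (43/3319) = 29871/43.
4⁴ = 256 falls short of 29871/43 but 4⁵ = 1024 reaches it, so n = 5.

5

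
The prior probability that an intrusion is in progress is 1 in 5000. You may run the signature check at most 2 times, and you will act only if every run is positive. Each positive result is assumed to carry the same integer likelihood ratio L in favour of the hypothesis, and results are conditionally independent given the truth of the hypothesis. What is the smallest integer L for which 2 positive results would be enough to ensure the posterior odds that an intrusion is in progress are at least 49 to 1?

495

Prior odds = 0.0002/0.9998 = 1/4999.
Target odds = 49.
Need L² ≥ 49 ÷ (1/4999) = 244951.
494² = 244036 < 244951 ≤ 245025 = 495², so L = 495.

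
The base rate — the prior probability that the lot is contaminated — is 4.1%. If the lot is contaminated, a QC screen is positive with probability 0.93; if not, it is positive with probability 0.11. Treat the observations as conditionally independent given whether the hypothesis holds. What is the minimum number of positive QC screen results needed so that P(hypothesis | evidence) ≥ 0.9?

Prior odds: 0.041 ÷ 0.959 = 41/959.
Likelihood ratio of a positive = 0.93/0.11 = 93/11.
Target posterior odds = 0.9/0.1 = 9.
Require (93/11)ⁿ ≥ 9 ÷ (41/959) = 8631/41.
(93/11)² = 8649/121 falls short of 8631/41 but (93/11)³ = 804357/1331 reaches it, so n = 3.

3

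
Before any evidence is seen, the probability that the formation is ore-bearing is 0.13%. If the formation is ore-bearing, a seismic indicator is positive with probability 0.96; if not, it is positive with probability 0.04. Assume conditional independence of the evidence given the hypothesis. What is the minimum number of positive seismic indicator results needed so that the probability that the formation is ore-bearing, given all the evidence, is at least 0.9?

Prior odds: 0.0013 ÷ 0.9987 = 13/9987.
Likelihood ratio of a positive = 0.96/0.04 = 24.
Target posterior odds = 0.9/0.1 = 9.
Require 24ⁿ ≥ 9 ÷ (13/9987) = 89883/13.
24² = 576 falls short of 89883/13 but 24³ = 13824 reaches it, so n = 3.

3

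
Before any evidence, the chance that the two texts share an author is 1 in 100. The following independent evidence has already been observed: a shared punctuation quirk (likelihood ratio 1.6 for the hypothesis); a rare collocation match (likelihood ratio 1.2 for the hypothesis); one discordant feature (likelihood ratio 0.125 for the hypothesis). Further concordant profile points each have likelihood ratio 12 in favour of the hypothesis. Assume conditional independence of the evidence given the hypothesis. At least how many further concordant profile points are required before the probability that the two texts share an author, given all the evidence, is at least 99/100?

Prior odds = 0.01/0.99 = 1/99.
Combined Bayes factor of the evidence already in hand = 1.6 × 1.2 × 0.125 = 0.24.
Odds after that evidence = (1/99) × 0.24 = 2/825.
Target odds = 0.99/0.01 = 99.
Need 12ⁿ ≥ 99 ÷ (2/825) = 40837.5.
12⁴ = 20736 falls short of 40837.5 but 12⁵ = 248832 reaches it, so n = 5.

5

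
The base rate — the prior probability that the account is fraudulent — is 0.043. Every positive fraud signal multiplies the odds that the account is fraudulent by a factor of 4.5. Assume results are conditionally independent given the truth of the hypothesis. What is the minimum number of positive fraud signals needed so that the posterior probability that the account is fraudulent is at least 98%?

5

Prior odds: 0.043 ÷ 0.957 = 43/957.
Likelihood ratio per positive fraud signal = 4.5.
Target odds: 0.98 ÷ 0.02 = 49.
Need (43/957) × 4.5ⁿ ≥ 49, i.e. 4.5ⁿ ≥ 46893/43.
4.5⁴ = 410.0625 falls short of 46893/43 but 4.5⁵ = 1845.28125 reaches it, so n = 5.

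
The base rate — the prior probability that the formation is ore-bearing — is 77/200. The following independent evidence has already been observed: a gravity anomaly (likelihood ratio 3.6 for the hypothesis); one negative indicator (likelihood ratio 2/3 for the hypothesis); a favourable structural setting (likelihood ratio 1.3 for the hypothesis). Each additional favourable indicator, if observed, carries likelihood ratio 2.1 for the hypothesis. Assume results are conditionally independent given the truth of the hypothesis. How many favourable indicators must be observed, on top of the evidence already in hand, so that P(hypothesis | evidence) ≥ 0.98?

Prior odds = 0.385/0.615 = 77/123.
Combined Bayes factor of the evidence already in hand = 3.6 × (2/3) × 1.3 = 3.12.
Odds after that evidence = (77/123) × 3.12 = 2002/1025.
Target odds = 0.98/0.02 = 49.
Need 2.1ⁿ ≥ 49 ÷ (2002/1025) = 7175/286.
2.1⁴ = 19.4481 falls short of 7175/286 but 2.1⁵ = 4084101/100000 reaches it, so n = 5.

5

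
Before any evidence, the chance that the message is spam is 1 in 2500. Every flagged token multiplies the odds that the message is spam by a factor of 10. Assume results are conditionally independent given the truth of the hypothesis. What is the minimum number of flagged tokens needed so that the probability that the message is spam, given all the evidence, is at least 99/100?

6

Prior odds = 0.0004/0.9996 = 1/2499.
Likelihood ratio per flagged token = 10.
Target posterior odds = 0.99/0.01 = 99.
Require 10ⁿ ≥ 99 ÷ (1/2499) = 247401.
10⁵ = 100000 falls short of 247401 but 10⁶ = 1000000 reaches it, so n = 6.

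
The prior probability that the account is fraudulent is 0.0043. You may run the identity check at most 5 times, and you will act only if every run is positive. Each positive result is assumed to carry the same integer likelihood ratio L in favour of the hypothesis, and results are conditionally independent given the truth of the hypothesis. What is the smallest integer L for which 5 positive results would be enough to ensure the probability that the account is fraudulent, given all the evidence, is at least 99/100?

Prior odds = 0.0043/0.9957 = 43/9957.
Target odds = 0.99/0.01 = 99.
Need L⁵ ≥ 99 ÷ (43/9957) = 985743/43.
7⁵ = 16807 < 985743/43 ≤ 32768 = 8⁵, so L = 8.

8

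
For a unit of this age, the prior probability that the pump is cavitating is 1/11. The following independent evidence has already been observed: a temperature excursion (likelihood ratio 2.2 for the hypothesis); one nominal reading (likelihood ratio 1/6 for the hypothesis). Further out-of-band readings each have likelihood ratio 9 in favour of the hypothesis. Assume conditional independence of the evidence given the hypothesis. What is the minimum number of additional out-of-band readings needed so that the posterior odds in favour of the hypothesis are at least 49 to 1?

4

Prior odds = (1/11)/(10/11) = 0.1.
Combined Bayes factor of the evidence already in hand = 2.2 × (1/6) = 11/30.
Odds after that evidence = 0.1 × 11/30 = 11/300.
Target odds = 49.
Need 9ⁿ ≥ 49 ÷ (11/300) = 14700/11.
9³ = 729 falls short of 14700/11 but 9⁴ = 6561 reaches it, so n = 4.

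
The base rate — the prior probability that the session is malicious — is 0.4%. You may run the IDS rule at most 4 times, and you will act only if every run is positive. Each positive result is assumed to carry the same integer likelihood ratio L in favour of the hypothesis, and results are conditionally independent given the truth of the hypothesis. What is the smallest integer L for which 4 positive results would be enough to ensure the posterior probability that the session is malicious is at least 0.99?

13

Prior odds = 0.004/0.996 = 1/249.
Target odds = 0.99/0.01 = 99.
Need L⁴ ≥ 99 ÷ (1/249) = 24651.
12⁴ = 20736 < 24651 ≤ 28561 = 13⁴, so L = 13.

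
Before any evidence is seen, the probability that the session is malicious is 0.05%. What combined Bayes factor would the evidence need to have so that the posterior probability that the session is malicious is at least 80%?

Prior odds = 0.0005/0.9995 = 1/1999.
Target odds = 0.8/0.2 = 4.
Required Bayes factor = 4 ÷ (1/1999) = 7996.

7996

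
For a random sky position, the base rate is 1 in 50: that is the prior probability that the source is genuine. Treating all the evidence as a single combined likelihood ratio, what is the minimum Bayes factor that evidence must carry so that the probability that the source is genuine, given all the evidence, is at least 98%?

2401

Prior odds = 0.02/0.98 = 1/49.
Target odds = 0.98/0.02 = 49.
Required Bayes factor = 49 ÷ (1/49) = 2401.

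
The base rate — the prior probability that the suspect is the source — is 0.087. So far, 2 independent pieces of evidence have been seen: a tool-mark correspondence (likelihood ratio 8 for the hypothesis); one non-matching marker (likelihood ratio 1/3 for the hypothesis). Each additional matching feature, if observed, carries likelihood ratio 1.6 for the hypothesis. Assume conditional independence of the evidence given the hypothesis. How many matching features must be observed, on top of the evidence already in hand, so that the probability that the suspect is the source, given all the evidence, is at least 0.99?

Prior odds = 0.087/0.913 = 87/913.
Combined Bayes factor of the evidence already in hand = 8 × (1/3) = 8/3.
Odds after that evidence = (87/913) × 8/3 = 232/913.
Target odds = 0.99/0.01 = 99.
Need 1.6ⁿ ≥ 99 ÷ (232/913) = 90387/232.
1.6¹² ≈281.475 falls short of 90387/232 but 1.6¹³ ≈450.36 reaches it, so n = 13.

13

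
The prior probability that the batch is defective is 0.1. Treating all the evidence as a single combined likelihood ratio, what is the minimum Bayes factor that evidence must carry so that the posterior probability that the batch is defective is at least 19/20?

171

Prior odds = 0.1/0.9 = 1/9.
Target odds = 0.95/0.05 = 19.
Required Bayes factor = 19 ÷ (1/9) = 171.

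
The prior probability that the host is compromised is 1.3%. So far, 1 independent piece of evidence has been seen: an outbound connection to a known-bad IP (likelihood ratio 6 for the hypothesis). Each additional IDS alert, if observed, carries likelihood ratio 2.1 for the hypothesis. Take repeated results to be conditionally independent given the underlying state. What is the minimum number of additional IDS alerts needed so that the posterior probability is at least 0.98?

9

Prior odds = 0.013/0.987 = 13/987.
Bayes factor of the evidence already in hand = 6.
Odds after that evidence = (13/987) × 6 = 26/329.
Target odds = 0.98/0.02 = 49.
Need 2.1ⁿ ≥ 49 ÷ (26/329) = 16121/26.
2.1⁸ ≈378.229 falls short of 16121/26 but 2.1⁹ ≈794.28 reaches it, so n = 9.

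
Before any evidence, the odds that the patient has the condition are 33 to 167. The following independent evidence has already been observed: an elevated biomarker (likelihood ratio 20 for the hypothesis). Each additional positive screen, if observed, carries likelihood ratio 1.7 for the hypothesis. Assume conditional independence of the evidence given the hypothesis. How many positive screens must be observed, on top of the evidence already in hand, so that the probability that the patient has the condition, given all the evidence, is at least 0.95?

Prior odds = 33/167.
Bayes factor of the evidence already in hand = 20.
Odds after that evidence = (33/167) × 20 = 660/167.
Target odds = 0.95/0.05 = 19.
Need 1.7ⁿ ≥ 19 ÷ (660/167) = 3173/660.
1.7² = 2.89 falls short of 3173/660 but 1.7³ = 4.913 reaches it, so n = 3.

3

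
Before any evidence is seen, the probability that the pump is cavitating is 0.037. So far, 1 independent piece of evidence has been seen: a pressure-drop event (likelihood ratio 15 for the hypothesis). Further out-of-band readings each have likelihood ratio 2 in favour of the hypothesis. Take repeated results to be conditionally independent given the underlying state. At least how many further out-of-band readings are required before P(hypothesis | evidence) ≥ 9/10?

Prior odds = 0.037/0.963 = 37/963.
Bayes factor of the evidence already in hand = 15.
Odds after that evidence = (37/963) × 15 = 185/321.
Target odds = 0.9/0.1 = 9.
Need 2ⁿ ≥ 9 ÷ (185/321) = 2889/185.
2³ = 8 falls short of 2889/185 but 2⁴ = 16 reaches it, so n = 4.

4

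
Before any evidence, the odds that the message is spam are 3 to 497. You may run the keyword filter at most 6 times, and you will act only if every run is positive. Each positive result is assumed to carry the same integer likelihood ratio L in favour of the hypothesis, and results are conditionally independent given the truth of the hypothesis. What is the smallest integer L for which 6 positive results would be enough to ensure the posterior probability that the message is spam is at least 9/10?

Prior odds = 3/497.
Target odds = 0.9/0.1 = 9.
Need L⁶ ≥ 9 ÷ (3/497) = 1491.
3⁶ = 729 < 1491 ≤ 4096 = 4⁶, so L = 4.

4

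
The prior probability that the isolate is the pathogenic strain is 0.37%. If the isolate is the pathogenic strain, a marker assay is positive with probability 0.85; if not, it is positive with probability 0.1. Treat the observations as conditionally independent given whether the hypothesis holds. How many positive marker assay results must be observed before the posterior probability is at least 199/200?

6

Prior odds: 0.0037 ÷ 0.9963 = 37/9963.
Likelihood ratio of a positive = 0.85/0.1 = 8.5.
Target posterior odds = 0.995/0.005 = 199.
Need (37/9963) × 8.5ⁿ ≥ 199, i.e. 8.5ⁿ ≥ 1982637/37.
8.5⁵ = 44370.53125 falls short of 1982637/37 but 8.5⁶ = 24137569/64 reaches it, so n = 6.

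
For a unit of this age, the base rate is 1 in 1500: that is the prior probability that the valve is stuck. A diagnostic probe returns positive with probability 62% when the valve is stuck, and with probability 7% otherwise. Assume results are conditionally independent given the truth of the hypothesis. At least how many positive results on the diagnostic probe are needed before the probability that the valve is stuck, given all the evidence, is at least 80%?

Prior odds: (1/1500) ÷ (1499/1500) = 1/1499.
Likelihood ratio of a positive result = 0.62/0.07 = 62/7.
Target posterior odds = 0.8/0.2 = 4.
Require (62/7)ⁿ ≥ 4 ÷ (1/1499) = 5996.
(62/7)³ = 238328/343 falls short of 5996 but (62/7)⁴ = 14776336/2401 reaches it, so n = 4.

4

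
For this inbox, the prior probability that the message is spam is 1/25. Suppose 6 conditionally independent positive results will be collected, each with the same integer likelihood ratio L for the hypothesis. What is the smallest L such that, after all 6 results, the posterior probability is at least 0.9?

Prior odds = 0.04/0.96 = 1/24.
Target odds = 0.9/0.1 = 9.
Need L⁶ ≥ 9 ÷ (1/24) = 216.
2⁶ = 64 < 216 ≤ 729 = 3⁶, so L = 3.

3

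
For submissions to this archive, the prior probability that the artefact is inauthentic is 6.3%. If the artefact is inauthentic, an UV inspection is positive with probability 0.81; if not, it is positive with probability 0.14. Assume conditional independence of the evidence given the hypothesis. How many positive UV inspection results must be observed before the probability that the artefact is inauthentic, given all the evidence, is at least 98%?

Prior odds = 0.063/0.937 = 63/937.
Likelihood ratio of a positive = 0.81/0.14 = 81/14.
Target posterior odds = 0.98/0.02 = 49.
Need (63/937) × (81/14)ⁿ ≥ 49, i.e. (81/14)ⁿ ≥ 6559/9.
(81/14)³ = 531441/2744 falls short of 6559/9 but (81/14)⁴ = 43046721/38416 reaches it, so n = 4.

4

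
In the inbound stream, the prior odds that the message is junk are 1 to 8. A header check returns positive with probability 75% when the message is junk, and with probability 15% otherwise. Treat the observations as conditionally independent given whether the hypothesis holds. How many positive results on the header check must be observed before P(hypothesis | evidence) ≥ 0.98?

4

Prior odds = 0.125.
Likelihood ratio of a positive result = 0.75/0.15 = 5.
Target posterior odds = 0.98/0.02 = 49.
Require 5ⁿ ≥ 49 ÷ 0.125 = 392.
5³ = 125 falls short of 392 but 5⁴ = 625 reaches it, so n = 4.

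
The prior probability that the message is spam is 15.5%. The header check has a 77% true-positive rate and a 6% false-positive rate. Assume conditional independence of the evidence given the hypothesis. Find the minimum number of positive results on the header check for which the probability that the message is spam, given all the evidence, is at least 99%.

Prior odds = 0.155/0.845 = 31/169.
Likelihood ratio of a positive result = 0.77/0.06 = 77/6.
Target odds: 0.99 ÷ 0.01 = 99.
Require (77/6)ⁿ ≥ 99 ÷ (31/169) = 16731/31.
(77/6)² = 5929/36 falls short of 16731/31 but (77/6)³ = 456533/216 reaches it, so n = 3.

3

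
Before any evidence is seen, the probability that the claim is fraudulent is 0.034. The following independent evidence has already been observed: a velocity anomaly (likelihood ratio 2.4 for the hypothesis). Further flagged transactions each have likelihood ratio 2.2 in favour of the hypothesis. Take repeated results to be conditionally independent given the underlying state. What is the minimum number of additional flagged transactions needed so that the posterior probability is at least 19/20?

Prior odds = 0.034/0.966 = 17/483.
Bayes factor of the evidence already in hand = 2.4.
Odds after that evidence = (17/483) × 2.4 = 68/805.
Target odds = 0.95/0.05 = 19.
Need 2.2ⁿ ≥ 19 ÷ (68/805) = 15295/68.
2.2⁶ = 1771561/15625 falls short of 15295/68 but 2.2⁷ = 19487171/78125 reaches it, so n = 7.

7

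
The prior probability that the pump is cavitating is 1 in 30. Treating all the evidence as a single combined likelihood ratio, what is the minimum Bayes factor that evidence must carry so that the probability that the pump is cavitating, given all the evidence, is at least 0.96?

Prior odds = (1/30)/(29/30) = 1/29.
Target odds = 0.96/0.04 = 24.
Required Bayes factor = 24 ÷ (1/29) = 696.

696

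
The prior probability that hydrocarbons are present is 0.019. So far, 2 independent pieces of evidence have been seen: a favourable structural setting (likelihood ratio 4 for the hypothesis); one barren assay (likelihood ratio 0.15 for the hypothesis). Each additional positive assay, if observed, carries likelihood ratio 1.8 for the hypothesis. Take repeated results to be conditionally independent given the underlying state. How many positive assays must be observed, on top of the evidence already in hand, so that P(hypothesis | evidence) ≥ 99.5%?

Prior odds = 0.019/0.981 = 19/981.
Combined Bayes factor of the evidence already in hand = 4 × 0.15 = 0.6.
Odds after that evidence = (19/981) × 0.6 = 19/1635.
Target odds = 0.995/0.005 = 199.
Need 1.8ⁿ ≥ 199 ÷ (19/1635) = 325365/19.
1.8¹⁶ ≈12144 falls short of 325365/19 but 1.8¹⁷ ≈21859.1 reaches it, so n = 17.

17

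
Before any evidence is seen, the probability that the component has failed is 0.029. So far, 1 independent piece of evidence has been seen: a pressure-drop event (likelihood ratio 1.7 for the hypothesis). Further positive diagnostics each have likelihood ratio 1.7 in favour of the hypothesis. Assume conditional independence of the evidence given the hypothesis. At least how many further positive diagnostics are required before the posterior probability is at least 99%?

15

Prior odds = 0.029/0.971 = 29/971.
Bayes factor of the evidence already in hand = 1.7.
Odds after that evidence = (29/971) × 1.7 = 493/9710.
Target odds = 0.99/0.01 = 99.
Need 1.7ⁿ ≥ 99 ÷ (493/9710) = 961290/493.
1.7¹⁴ ≈1683.78 falls short of 961290/493 but 1.7¹⁵ ≈2862.42 reaches it, so n = 15.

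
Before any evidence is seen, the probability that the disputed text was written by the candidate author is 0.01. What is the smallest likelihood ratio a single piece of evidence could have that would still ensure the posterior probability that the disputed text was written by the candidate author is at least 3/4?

Prior odds = 0.01/0.99 = 1/99.
Target odds = 0.75/0.25 = 3.
Required Bayes factor = 3 ÷ (1/99) = 297.

297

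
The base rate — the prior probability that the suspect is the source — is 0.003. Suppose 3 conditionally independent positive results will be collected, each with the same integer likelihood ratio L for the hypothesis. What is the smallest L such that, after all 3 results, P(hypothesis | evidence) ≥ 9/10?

15

Prior odds = 0.003/0.997 = 3/997.
Target odds = 0.9/0.1 = 9.
Need L³ ≥ 9 ÷ (3/997) = 2991.
14³ = 2744 < 2991 ≤ 3375 = 15³, so L = 15.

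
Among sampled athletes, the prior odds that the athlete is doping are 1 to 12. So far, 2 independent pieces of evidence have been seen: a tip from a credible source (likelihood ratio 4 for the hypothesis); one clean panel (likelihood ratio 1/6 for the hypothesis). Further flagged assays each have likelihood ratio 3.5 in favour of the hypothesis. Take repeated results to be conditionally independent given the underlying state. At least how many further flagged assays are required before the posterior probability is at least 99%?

6

Prior odds = 1/12.
Combined Bayes factor of the evidence already in hand = 4 × (1/6) = 2/3.
Odds after that evidence = (1/12) × 2/3 = 1/18.
Target odds = 0.99/0.01 = 99.
Need 3.5ⁿ ≥ 99 ÷ (1/18) = 1782.
3.5⁵ = 525.21875 falls short of 1782 but 3.5⁶ = 1838.265625 reaches it, so n = 6.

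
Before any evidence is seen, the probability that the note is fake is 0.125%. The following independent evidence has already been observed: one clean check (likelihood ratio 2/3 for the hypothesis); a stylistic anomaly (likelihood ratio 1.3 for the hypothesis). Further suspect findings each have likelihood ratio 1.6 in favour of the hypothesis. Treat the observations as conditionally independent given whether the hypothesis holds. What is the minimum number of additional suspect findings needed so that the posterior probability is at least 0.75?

17

Prior odds = 0.00125/0.99875 = 1/799.
Combined Bayes factor of the evidence already in hand = (2/3) × 1.3 = 13/15.
Odds after that evidence = (1/799) × 13/15 = 13/11985.
Target odds = 0.75/0.25 = 3.
Need 1.6ⁿ ≥ 3 ÷ (13/11985) = 35955/13.
1.6¹⁶ ≈1844.67 falls short of 35955/13 but 1.6¹⁷ ≈2951.48 reaches it, so n = 17.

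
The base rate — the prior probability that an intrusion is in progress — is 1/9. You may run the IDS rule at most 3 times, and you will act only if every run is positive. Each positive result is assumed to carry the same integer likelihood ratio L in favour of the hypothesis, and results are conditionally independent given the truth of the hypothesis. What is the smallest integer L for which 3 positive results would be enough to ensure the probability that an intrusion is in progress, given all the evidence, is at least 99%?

10

Prior odds = (1/9)/(8/9) = 0.125.
Target odds = 0.99/0.01 = 99.
Need L³ ≥ 99 ÷ 0.125 = 792.
9³ = 729 < 792 ≤ 1000 = 10³, so L = 10.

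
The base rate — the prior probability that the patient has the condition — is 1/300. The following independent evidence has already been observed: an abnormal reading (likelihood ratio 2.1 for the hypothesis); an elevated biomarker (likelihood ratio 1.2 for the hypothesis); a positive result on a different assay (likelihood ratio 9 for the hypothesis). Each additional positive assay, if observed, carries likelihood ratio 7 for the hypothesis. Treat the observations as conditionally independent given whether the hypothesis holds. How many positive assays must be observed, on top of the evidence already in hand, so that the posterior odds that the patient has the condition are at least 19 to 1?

3

Prior odds = (1/300)/(299/300) = 1/299.
Combined Bayes factor of the evidence already in hand = 2.1 × 1.2 × 9 = 22.68.
Odds after that evidence = (1/299) × 22.68 = 567/7475.
Target odds = 19.
Need 7ⁿ ≥ 19 ÷ (567/7475) = 142025/567.
7² = 49 falls short of 142025/567 but 7³ = 343 reaches it, so n = 3.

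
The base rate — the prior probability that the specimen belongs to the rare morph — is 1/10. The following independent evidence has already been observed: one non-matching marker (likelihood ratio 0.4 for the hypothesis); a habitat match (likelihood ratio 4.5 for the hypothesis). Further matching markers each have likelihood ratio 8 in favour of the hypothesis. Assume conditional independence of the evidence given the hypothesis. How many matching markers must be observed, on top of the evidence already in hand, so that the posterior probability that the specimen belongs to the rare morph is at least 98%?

Prior odds = 0.1/0.9 = 1/9.
Combined Bayes factor of the evidence already in hand = 0.4 × 4.5 = 1.8.
Odds after that evidence = (1/9) × 1.8 = 0.2.
Target odds = 0.98/0.02 = 49.
Need 8ⁿ ≥ 49 ÷ 0.2 = 245.
8² = 64 falls short of 245 but 8³ = 512 reaches it, so n = 3.

3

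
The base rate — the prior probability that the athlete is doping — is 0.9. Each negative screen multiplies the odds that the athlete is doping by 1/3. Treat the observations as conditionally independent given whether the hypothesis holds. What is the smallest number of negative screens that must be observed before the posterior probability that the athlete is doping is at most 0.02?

Prior odds: 0.9 ÷ 0.1 = 9.
Likelihood ratio per negative screen = 1/3.
Target posterior odds = 0.02/0.98 = 1/49.
Need 9 × (1/3)ⁿ ≤ 1/49, i.e. (1/3)ⁿ ≤ 1/441.
(1/3)⁵ = 1/243 is still above 1/441 but (1/3)⁶ = 1/729 is at or below it, so n = 6.

6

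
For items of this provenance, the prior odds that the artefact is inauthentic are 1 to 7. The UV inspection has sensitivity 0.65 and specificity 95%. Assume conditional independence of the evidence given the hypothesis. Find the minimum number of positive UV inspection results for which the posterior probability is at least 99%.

Prior odds = 1/7.
False-positive rate = 1 − 0.95 = 0.05; likelihood ratio of a positive = 0.65/0.05 = 13.
Target posterior odds = 0.99/0.01 = 99.
Require 13ⁿ ≥ 99 ÷ (1/7) = 693.
13² = 169 falls short of 693 but 13³ = 2197 reaches it, so n = 3.

3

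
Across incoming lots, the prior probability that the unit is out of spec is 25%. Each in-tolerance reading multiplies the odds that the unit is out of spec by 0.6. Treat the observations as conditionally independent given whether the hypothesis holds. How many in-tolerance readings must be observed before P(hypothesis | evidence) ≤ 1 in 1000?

Prior odds = 0.25/0.75 = 1/3.
Likelihood ratio per in-tolerance reading = 0.6.
Target posterior odds = 0.001/0.999 = 1/999.
Require 0.6ⁿ ≤ 1/999 ÷ (1/3) = 1/333.
0.6¹¹ = 177147/48828125 is still above 1/333 but 0.6¹² = 531441/244140625 is at or below it, so n = 12.

12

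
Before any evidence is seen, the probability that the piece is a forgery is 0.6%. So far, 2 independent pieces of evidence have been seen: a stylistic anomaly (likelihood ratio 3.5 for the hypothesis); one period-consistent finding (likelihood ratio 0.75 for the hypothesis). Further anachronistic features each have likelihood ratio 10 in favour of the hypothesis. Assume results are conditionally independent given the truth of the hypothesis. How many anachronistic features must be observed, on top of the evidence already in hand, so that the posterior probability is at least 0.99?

4

Prior odds = 0.006/0.994 = 3/497.
Combined Bayes factor of the evidence already in hand = 3.5 × 0.75 = 2.625.
Odds after that evidence = (3/497) × 2.625 = 9/568.
Target odds = 0.99/0.01 = 99.
Need 10ⁿ ≥ 99 ÷ (9/568) = 6248.
10³ = 1000 falls short of 6248 but 10⁴ = 10000 reaches it, so n = 4.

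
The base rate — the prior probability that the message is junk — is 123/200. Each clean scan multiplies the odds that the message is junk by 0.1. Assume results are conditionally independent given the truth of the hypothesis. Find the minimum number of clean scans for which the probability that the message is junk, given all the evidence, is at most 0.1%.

4

Prior odds = 0.615/0.385 = 123/77.
Likelihood ratio per clean scan = 0.1.
Target posterior odds = 0.001/0.999 = 1/999.
Need (123/77) × 0.1ⁿ ≤ 1/999, i.e. 0.1ⁿ ≤ 77/122877.
0.1³ = 0.001 is still above 77/122877 but 0.1⁴ = 0.0001 is at or below it, so n = 4.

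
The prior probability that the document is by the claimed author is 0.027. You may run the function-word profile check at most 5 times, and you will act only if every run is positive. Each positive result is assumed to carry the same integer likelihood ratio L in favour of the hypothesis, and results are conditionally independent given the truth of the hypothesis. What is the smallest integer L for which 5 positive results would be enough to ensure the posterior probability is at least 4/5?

3

Prior odds = 0.027/0.973 = 27/973.
Target odds = 0.8/0.2 = 4.
Need L⁵ ≥ 4 ÷ (27/973) = 3892/27.
2⁵ = 32 < 3892/27 ≤ 243 = 3⁵, so L = 3.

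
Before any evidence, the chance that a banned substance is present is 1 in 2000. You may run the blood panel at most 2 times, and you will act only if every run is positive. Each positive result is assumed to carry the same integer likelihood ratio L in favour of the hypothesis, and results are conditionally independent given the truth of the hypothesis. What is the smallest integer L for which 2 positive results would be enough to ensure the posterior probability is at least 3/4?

78

Prior odds = 0.0005/0.9995 = 1/1999.
Target odds = 0.75/0.25 = 3.
Need L² ≥ 3 ÷ (1/1999) = 5997.
77² = 5929 < 5997 ≤ 6084 = 78², so L = 78.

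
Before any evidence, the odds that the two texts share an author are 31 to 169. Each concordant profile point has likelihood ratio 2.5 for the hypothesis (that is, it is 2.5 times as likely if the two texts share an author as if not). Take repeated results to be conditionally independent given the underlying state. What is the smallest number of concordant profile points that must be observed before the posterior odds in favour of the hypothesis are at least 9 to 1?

5

Prior odds = 31/169.
Likelihood ratio per concordant profile point = 2.5.
Target odds = 9.
Need (31/169) × 2.5ⁿ ≥ 9, i.e. 2.5ⁿ ≥ 1521/31.
2.5⁴ = 39.0625 falls short of 1521/31 but 2.5⁵ = 97.65625 reaches it, so n = 5.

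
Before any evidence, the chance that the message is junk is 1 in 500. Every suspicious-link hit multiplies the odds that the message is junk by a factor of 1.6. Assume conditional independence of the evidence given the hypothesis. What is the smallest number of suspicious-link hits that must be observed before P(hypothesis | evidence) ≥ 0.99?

Prior odds: 0.002 ÷ 0.998 = 1/499.
Likelihood ratio per suspicious-link hit = 1.6.
Target posterior odds = 0.99/0.01 = 99.
Need (1/499) × 1.6ⁿ ≥ 99, i.e. 1.6ⁿ ≥ 49401.
1.6²² ≈30948.5 falls short of 49401 but 1.6²³ ≈49517.6 reaches it, so n = 23.

23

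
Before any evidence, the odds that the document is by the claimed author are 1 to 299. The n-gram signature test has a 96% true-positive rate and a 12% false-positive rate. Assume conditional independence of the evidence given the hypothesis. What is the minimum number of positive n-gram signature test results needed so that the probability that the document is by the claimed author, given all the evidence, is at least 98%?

Prior odds = 1/299.
Likelihood ratio of a positive result = 0.96/0.12 = 8.
Target odds: 0.98 ÷ 0.02 = 49.
Require 8ⁿ ≥ 49 ÷ (1/299) = 14651.
8⁴ = 4096 falls short of 14651 but 8⁵ = 32768 reaches it, so n = 5.

5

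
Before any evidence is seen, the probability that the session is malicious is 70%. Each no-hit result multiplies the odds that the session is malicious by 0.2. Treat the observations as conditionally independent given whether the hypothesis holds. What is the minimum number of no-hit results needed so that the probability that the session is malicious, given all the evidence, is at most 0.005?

Prior odds = 0.7/0.3 = 7/3.
Likelihood ratio per no-hit result = 0.2.
Target posterior odds = 0.005/0.995 = 1/199.
Require 0.2ⁿ ≤ 1/199 ÷ (7/3) = 3/1393.
0.2³ = 0.008 is still above 3/1393 but 0.2⁴ = 0.0016 is at or below it, so n = 4.

4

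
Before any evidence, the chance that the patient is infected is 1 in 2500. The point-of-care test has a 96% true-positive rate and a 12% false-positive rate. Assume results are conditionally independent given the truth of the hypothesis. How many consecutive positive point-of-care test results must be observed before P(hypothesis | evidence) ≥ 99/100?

6

Prior odds = 0.0004/0.9996 = 1/2499.
Likelihood ratio of a positive result = 0.96/0.12 = 8.
Target odds: 0.99 ÷ 0.01 = 99.
Require 8ⁿ ≥ 99 ÷ (1/2499) = 247401.
8⁵ = 32768 falls short of 247401 but 8⁶ = 262144 reaches it, so n = 6.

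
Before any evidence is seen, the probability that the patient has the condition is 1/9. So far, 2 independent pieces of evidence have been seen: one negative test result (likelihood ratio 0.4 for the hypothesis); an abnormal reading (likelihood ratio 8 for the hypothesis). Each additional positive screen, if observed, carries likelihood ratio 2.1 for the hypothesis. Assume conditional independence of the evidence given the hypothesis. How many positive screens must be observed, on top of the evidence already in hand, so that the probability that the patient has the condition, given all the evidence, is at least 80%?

4

Prior odds = (1/9)/(8/9) = 0.125.
Combined Bayes factor of the evidence already in hand = 0.4 × 8 = 3.2.
Odds after that evidence = 0.125 × 3.2 = 0.4.
Target odds = 0.8/0.2 = 4.
Need 2.1ⁿ ≥ 4 ÷ 0.4 = 10.
2.1³ = 9.261 falls short of 10 but 2.1⁴ = 19.4481 reaches it, so n = 4.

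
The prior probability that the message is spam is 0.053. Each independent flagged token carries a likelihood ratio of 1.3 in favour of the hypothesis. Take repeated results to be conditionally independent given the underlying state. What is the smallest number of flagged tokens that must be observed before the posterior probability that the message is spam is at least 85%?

Prior odds: 0.053 ÷ 0.947 = 53/947.
Likelihood ratio per flagged token = 1.3.
Target odds: 0.85 ÷ 0.15 = 17/3.
Need (53/947) × 1.3ⁿ ≥ 17/3, i.e. 1.3ⁿ ≥ 16099/159.
1.3¹⁷ ≈86.5042 falls short of 16099/159 but 1.3¹⁸ ≈112.455 reaches it, so n = 18.

18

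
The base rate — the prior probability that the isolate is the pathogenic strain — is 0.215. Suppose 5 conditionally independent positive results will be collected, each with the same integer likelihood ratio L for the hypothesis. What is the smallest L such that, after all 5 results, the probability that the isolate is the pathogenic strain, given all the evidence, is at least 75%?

Prior odds = 0.215/0.785 = 43/157.
Target odds = 0.75/0.25 = 3.
Need L⁵ ≥ 3 ÷ (43/157) = 471/43.
1⁵ = 1 < 471/43 ≤ 32 = 2⁵, so L = 2.

2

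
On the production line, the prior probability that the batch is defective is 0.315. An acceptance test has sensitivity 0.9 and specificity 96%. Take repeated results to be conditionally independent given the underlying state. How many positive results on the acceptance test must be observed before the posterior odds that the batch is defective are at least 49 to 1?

Prior odds: 0.315 ÷ 0.685 = 63/137.
False-positive rate = 1 − 0.96 = 0.04; likelihood ratio of a positive = 0.9/0.04 = 22.5.
Target odds = 49.
Require 22.5ⁿ ≥ 49 ÷ (63/137) = 959/9.
22.5¹ = 22.5 falls short of 959/9 but 22.5² = 506.25 reaches it, so n = 2.

2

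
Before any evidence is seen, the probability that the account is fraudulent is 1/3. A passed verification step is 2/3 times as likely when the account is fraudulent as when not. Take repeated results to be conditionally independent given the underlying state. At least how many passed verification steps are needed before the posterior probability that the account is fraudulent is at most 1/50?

8

Prior odds: (1/3) ÷ (2/3) = 0.5.
Likelihood ratio per passed verification step = 2/3.
Target odds: 0.02 ÷ 0.98 = 1/49.
Need 0.5 × (2/3)ⁿ ≤ 1/49, i.e. (2/3)ⁿ ≤ 2/49.
(2/3)⁷ = 128/2187 is still above 2/49 but (2/3)⁸ = 256/6561 is at or below it, so n = 8.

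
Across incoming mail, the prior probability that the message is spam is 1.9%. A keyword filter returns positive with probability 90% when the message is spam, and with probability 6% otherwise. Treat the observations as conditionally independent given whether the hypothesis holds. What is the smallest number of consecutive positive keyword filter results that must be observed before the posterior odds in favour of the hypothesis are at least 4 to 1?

2

Prior odds = 0.019/0.981 = 19/981.
Likelihood ratio of a positive result = 0.9/0.06 = 15.
Target odds = 4.
Need (19/981) × 15ⁿ ≥ 4, i.e. 15ⁿ ≥ 3924/19.
15¹ = 15 falls short of 3924/19 but 15² = 225 reaches it, so n = 2.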